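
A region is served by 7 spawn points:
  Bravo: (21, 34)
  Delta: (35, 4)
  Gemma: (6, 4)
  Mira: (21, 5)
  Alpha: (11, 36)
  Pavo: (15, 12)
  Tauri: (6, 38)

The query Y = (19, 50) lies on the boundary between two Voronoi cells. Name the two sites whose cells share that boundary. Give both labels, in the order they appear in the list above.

Bravo and Alpha

Squared distances from Y to each site:
d²(Y, Bravo) = 4 + 256 = 260
d²(Y, Delta) = 256 + 2116 = 2372
d²(Y, Gemma) = 169 + 2116 = 2285
d²(Y, Mira) = 4 + 2025 = 2029
d²(Y, Alpha) = 64 + 196 = 260
d²(Y, Pavo) = 16 + 1444 = 1460
d²(Y, Tauri) = 169 + 144 = 313
Y is equidistant from Bravo and Alpha (both at squared distance 260), and every other site is strictly farther — so Y lies on the Bravo–Alpha Voronoi edge.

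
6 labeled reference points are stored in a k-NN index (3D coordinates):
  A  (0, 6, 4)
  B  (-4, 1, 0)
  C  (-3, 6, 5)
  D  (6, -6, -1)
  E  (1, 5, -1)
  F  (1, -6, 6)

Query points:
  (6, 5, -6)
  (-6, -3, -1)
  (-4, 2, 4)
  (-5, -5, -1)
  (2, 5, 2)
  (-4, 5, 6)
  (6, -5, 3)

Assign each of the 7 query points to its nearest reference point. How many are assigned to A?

(6, 5, -6) — d² to each: A:137, B:152, C:203, D:146, E:50, F:290 → nearest is E
(-6, -3, -1) — d² to each: A:142, B:21, C:126, D:153, E:113, F:107 → nearest is B
(-4, 2, 4) — d² to each: A:32, B:17, C:18, D:189, E:59, F:93 → nearest is B
(-5, -5, -1) — d² to each: A:171, B:38, C:161, D:122, E:136, F:86 → nearest is B
(2, 5, 2) — d² to each: A:9, B:56, C:35, D:146, E:10, F:138 → nearest is A
(-4, 5, 6) — d² to each: A:21, B:52, C:3, D:270, E:74, F:146 → nearest is C
(6, -5, 3) — d² to each: A:158, B:145, C:206, D:17, E:141, F:35 → nearest is D
1 of the 7 points has A as nearest.

1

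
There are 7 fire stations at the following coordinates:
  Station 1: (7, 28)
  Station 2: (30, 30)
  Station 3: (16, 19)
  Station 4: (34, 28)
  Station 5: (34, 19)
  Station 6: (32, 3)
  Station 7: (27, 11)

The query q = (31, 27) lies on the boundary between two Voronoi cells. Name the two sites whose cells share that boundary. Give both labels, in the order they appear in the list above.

Squared distances from q to each site:
d²(q, Station 1) = (31−7)² + (27−28)² = 576 + 1 = 577
d²(q, Station 2) = (31−30)² + (27−30)² = 1 + 9 = 10
d²(q, Station 3) = (31−16)² + (27−19)² = 225 + 64 = 289
d²(q, Station 4) = (31−34)² + (27−28)² = 9 + 1 = 10
d²(q, Station 5) = (31−34)² + (27−19)² = 9 + 64 = 73
d²(q, Station 6) = (31−32)² + (27−3)² = 1 + 576 = 577
d²(q, Station 7) = (31−27)² + (27−11)² = 16 + 256 = 272
q is equidistant from Station 2 and Station 4 (both at squared distance 10), and every other site is strictly farther — so q lies on the Station 2–Station 4 Voronoi edge.

Station 2 and Station 4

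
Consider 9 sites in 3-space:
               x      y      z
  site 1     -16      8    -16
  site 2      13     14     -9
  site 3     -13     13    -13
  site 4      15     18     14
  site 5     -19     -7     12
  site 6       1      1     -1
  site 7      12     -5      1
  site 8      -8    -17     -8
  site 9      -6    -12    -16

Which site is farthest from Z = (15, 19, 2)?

site 5

Squared Euclidean distances:
d²(Z, site 1) = (15−(-16))² + (19−8)² + (2−(-16))² = 961 + 121 + 324 = 1406
d²(Z, site 2) = (15−13)² + (19−14)² + (2−(-9))² = 4 + 25 + 121 = 150
d²(Z, site 3) = (15−(-13))² + (19−13)² + (2−(-13))² = 784 + 36 + 225 = 1045
d²(Z, site 4) = (15−15)² + (19−18)² + (2−14)² = 0 + 1 + 144 = 145
d²(Z, site 5) = (15−(-19))² + (19−(-7))² + (2−12)² = 1156 + 676 + 100 = 1932
d²(Z, site 6) = (15−1)² + (19−1)² + (2−(-1))² = 196 + 324 + 9 = 529
d²(Z, site 7) = (15−12)² + (19−(-5))² + (2−1)² = 9 + 576 + 1 = 586
d²(Z, site 8) = (15−(-8))² + (19−(-17))² + (2−(-8))² = 529 + 1296 + 100 = 1925
d²(Z, site 9) = (15−(-6))² + (19−(-12))² + (2−(-16))² = 441 + 961 + 324 = 1726
The largest is to site 5.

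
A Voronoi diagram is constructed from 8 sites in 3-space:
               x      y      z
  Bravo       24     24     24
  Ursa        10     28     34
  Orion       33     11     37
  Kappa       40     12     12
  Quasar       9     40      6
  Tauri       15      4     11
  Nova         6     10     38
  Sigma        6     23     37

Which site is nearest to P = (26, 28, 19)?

Bravo

Compare squared distances (the ordering matches that of the actual distances):
d²(P, Bravo) = 4 + 16 + 25 = 45
d²(P, Ursa) = 256 + 0 + 225 = 481
d²(P, Orion) = 49 + 289 + 324 = 662
d²(P, Kappa) = 196 + 256 + 49 = 501
d²(P, Quasar) = 289 + 144 + 169 = 602
d²(P, Tauri) = 121 + 576 + 64 = 761
d²(P, Nova) = 400 + 324 + 361 = 1085
d²(P, Sigma) = 400 + 25 + 324 = 749
Bravo is nearest.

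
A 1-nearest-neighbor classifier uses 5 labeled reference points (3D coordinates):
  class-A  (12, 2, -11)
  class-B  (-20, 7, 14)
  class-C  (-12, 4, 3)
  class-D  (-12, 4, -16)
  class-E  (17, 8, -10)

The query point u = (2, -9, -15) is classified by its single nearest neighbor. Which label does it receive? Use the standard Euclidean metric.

Squared Euclidean distances:
d²(u, class-A) = (2−12)² + (-9−2)² + (-15−(-11))² = 100 + 121 + 16 = 237
d²(u, class-B) = (2−(-20))² + (-9−7)² + (-15−14)² = 484 + 256 + 841 = 1581
d²(u, class-C) = (2−(-12))² + (-9−4)² + (-15−3)² = 196 + 169 + 324 = 689
d²(u, class-D) = (2−(-12))² + (-9−4)² + (-15−(-16))² = 196 + 169 + 1 = 366
d²(u, class-E) = (2−17)² + (-9−8)² + (-15−(-10))² = 225 + 289 + 25 = 539
class-A is nearest.

class-A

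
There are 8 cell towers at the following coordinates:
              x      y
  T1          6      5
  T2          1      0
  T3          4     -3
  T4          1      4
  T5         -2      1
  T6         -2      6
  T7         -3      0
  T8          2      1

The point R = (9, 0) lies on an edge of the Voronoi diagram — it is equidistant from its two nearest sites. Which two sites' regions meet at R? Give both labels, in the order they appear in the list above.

T1 and T3

Squared distances from R to each site:
|RT1|² = (9−6)² + (0−5)² = 9 + 25 = 34
|RT2|² = (9−1)² + (0−0)² = 64 + 0 = 64
|RT3|² = (9−4)² + (0−(-3))² = 25 + 9 = 34
|RT4|² = (9−1)² + (0−4)² = 64 + 16 = 80
|RT5|² = (9−(-2))² + (0−1)² = 121 + 1 = 122
|RT6|² = (9−(-2))² + (0−6)² = 121 + 36 = 157
|RT7|² = (9−(-3))² + (0−0)² = 144 + 0 = 144
|RT8|² = (9−2)² + (0−1)² = 49 + 1 = 50
R is equidistant from T1 and T3 (both at squared distance 34), and every other site is strictly farther — so R lies on the T1–T3 Voronoi edge.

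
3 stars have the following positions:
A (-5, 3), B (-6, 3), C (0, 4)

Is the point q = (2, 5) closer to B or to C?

C

Compare squared distances:
|qB|² = (2−(-6))² + (5−3)² = 64 + 4 = 68
|qC|² = (2−0)² + (5−4)² = 4 + 1 = 5
68 > 5, so C is closer.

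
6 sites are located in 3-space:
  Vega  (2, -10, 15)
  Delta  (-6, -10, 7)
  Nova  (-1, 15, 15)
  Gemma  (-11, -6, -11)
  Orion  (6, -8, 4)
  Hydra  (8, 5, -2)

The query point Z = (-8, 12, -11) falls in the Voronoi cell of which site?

Compare squared distances (the ordering matches that of the actual distances):
d²(Z, Vega) = (-8−2)² + (12−(-10))² + (-11−15)² = 100 + 484 + 676 = 1260
d²(Z, Delta) = (-8−(-6))² + (12−(-10))² + (-11−7)² = 4 + 484 + 324 = 812
d²(Z, Nova) = (-8−(-1))² + (12−15)² + (-11−15)² = 49 + 9 + 676 = 734
d²(Z, Gemma) = (-8−(-11))² + (12−(-6))² + (-11−(-11))² = 9 + 324 + 0 = 333
d²(Z, Orion) = (-8−6)² + (12−(-8))² + (-11−4)² = 196 + 400 + 225 = 821
d²(Z, Hydra) = (-8−8)² + (12−5)² + (-11−(-2))² = 256 + 49 + 81 = 386
The smallest is to Gemma, so Z lies in the Voronoi region of Gemma.

Gemma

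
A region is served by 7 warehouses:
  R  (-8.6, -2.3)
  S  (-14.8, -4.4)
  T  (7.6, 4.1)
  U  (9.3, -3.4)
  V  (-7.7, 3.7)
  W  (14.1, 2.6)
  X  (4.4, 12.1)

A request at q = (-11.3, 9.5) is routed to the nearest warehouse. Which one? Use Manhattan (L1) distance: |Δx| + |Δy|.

V

d(q,R) = 2.7 + 11.8 = 14.5
d(q,S) = 3.5 + 13.9 = 17.4
d(q,T) = 18.9 + 5.4 = 24.3
d(q,U) = 20.6 + 12.9 = 33.5
d(q,V) = 3.6 + 5.8 = 9.4
d(q,W) = 25.4 + 6.9 = 32.3
d(q,X) = 15.7 + 2.6 = 18.3
V is nearest.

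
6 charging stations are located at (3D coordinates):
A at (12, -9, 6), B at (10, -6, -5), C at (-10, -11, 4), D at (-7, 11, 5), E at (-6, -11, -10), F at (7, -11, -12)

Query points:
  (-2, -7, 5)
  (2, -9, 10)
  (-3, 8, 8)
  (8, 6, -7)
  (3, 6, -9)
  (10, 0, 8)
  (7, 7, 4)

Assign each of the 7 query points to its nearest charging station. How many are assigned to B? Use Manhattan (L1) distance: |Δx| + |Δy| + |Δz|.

2

(-2, -7, 5) — d to each: A:17, B:23, C:13, D:23, E:23, F:30 → nearest is C
(2, -9, 10) — d to each: A:14, B:26, C:20, D:34, E:30, F:29 → nearest is A
(-3, 8, 8) — d to each: A:34, B:40, C:30, D:10, E:40, F:49 → nearest is D
(8, 6, -7) — d to each: A:32, B:16, C:46, D:32, E:34, F:23 → nearest is B
(3, 6, -9) — d to each: A:39, B:23, C:43, D:29, E:27, F:24 → nearest is B
(10, 0, 8) — d to each: A:13, B:19, C:35, D:31, E:45, F:34 → nearest is A
(7, 7, 4) — d to each: A:23, B:25, C:35, D:19, E:45, F:34 → nearest is D
2 of the 7 points have B as nearest.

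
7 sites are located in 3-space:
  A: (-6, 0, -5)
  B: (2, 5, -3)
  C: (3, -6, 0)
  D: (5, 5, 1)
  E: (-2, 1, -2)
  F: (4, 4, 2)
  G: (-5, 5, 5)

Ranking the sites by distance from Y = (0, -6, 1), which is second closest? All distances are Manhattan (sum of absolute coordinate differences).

d(Y,A) = |0−(-6)| + |-6−0| + |1−(-5)| = 6 + 6 + 6 = 18
d(Y,B) = |0−2| + |-6−5| + |1−(-3)| = 2 + 11 + 4 = 17
d(Y,C) = |0−3| + |-6−(-6)| + |1−0| = 3 + 0 + 1 = 4
d(Y,D) = |0−5| + |-6−5| + |1−1| = 5 + 11 + 0 = 16
d(Y,E) = |0−(-2)| + |-6−1| + |1−(-2)| = 2 + 7 + 3 = 12
d(Y,F) = |0−4| + |-6−4| + |1−2| = 4 + 10 + 1 = 15
d(Y,G) = |0−(-5)| + |-6−5| + |1−5| = 5 + 11 + 4 = 20
Sorted ascending: C, E, F, … — the second-nearest is E.

E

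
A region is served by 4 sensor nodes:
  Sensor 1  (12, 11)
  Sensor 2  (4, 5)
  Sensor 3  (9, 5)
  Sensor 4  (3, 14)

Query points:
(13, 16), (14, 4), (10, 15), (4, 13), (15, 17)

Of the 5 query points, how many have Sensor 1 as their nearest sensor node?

(13, 16) — d² to each: Sensor 1:26, Sensor 2:202, Sensor 3:137, Sensor 4:104 → nearest is Sensor 1
(14, 4) — d² to each: Sensor 1:53, Sensor 2:101, Sensor 3:26, Sensor 4:221 → nearest is Sensor 3
(10, 15) — d² to each: Sensor 1:20, Sensor 2:136, Sensor 3:101, Sensor 4:50 → nearest is Sensor 1
(4, 13) — d² to each: Sensor 1:68, Sensor 2:64, Sensor 3:89, Sensor 4:2 → nearest is Sensor 4
(15, 17) — d² to each: Sensor 1:45, Sensor 2:265, Sensor 3:180, Sensor 4:153 → nearest is Sensor 1
3 of the 5 points have Sensor 1 as nearest.

3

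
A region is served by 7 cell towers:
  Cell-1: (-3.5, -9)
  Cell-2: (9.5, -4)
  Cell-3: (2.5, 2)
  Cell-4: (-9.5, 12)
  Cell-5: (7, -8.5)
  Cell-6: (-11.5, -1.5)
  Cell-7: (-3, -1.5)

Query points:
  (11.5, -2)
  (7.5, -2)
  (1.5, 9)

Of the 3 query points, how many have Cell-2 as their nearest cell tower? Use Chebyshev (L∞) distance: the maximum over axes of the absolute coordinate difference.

(11.5, -2) — d to each: Cell-1:15, Cell-2:2, Cell-3:9, Cell-4:21, Cell-5:6.5, Cell-6:23, Cell-7:14.5 → nearest is Cell-2
(7.5, -2) — d to each: Cell-1:11, Cell-2:2, Cell-3:5, Cell-4:17, Cell-5:6.5, Cell-6:19, Cell-7:10.5 → nearest is Cell-2
(1.5, 9) — d to each: Cell-1:18, Cell-2:13, Cell-3:7, Cell-4:11, Cell-5:17.5, Cell-6:13, Cell-7:10.5 → nearest is Cell-3
2 of the 3 points have Cell-2 as nearest.

2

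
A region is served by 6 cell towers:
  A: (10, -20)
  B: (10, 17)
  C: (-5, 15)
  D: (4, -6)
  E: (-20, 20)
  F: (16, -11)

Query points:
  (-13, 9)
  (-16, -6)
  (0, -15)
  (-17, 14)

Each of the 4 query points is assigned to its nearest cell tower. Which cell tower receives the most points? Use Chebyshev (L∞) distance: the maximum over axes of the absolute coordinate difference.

(-13, 9) — d to each: A:29, B:23, C:8, D:17, E:11, F:29 → nearest is C
(-16, -6) — d to each: A:26, B:26, C:21, D:20, E:26, F:32 → nearest is D
(0, -15) — d to each: A:10, B:32, C:30, D:9, E:35, F:16 → nearest is D
(-17, 14) — d to each: A:34, B:27, C:12, D:21, E:6, F:33 → nearest is E
Tally — C:1, D:2, E:1. D captures the most (2).

D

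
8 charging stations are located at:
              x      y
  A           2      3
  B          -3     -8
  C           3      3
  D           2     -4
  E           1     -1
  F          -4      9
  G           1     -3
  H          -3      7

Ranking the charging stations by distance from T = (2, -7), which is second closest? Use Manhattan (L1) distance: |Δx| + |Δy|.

G

d(T,A) = 0 + 10 = 10
d(T,B) = 5 + 1 = 6
d(T,C) = 1 + 10 = 11
d(T,D) = 0 + 3 = 3
d(T,E) = 1 + 6 = 7
d(T,F) = 6 + 16 = 22
d(T,G) = 1 + 4 = 5
d(T,H) = 5 + 14 = 19
Sorted ascending: D, G, B, … — the second-nearest is G.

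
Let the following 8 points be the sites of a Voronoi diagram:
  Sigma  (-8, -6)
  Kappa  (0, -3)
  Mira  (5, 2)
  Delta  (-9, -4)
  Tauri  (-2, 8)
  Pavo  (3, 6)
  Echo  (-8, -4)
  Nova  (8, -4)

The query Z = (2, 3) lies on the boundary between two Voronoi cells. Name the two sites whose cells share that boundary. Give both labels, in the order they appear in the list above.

Squared distances from Z to each site:
d²(Z, Sigma) = (2−(-8))² + (3−(-6))² = 100 + 81 = 181
d²(Z, Kappa) = (2−0)² + (3−(-3))² = 4 + 36 = 40
d²(Z, Mira) = (2−5)² + (3−2)² = 9 + 1 = 10
d²(Z, Delta) = (2−(-9))² + (3−(-4))² = 121 + 49 = 170
d²(Z, Tauri) = (2−(-2))² + (3−8)² = 16 + 25 = 41
d²(Z, Pavo) = (2−3)² + (3−6)² = 1 + 9 = 10
d²(Z, Echo) = (2−(-8))² + (3−(-4))² = 100 + 49 = 149
d²(Z, Nova) = (2−8)² + (3−(-4))² = 36 + 49 = 85
Z is equidistant from Mira and Pavo (both at squared distance 10), and every other site is strictly farther — so Z lies on the Mira–Pavo Voronoi edge.

Mira and Pavo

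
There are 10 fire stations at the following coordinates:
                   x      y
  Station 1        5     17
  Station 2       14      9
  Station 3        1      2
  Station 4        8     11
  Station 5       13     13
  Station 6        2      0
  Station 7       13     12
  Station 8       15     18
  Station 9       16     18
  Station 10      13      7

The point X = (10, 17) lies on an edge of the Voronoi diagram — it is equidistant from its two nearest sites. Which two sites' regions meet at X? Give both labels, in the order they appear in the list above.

Squared distances from X to each site:
d²(X, Station 1) = 25 + 0 = 25
d²(X, Station 2) = 16 + 64 = 80
d²(X, Station 3) = 81 + 225 = 306
d²(X, Station 4) = 4 + 36 = 40
d²(X, Station 5) = 9 + 16 = 25
d²(X, Station 6) = 64 + 289 = 353
d²(X, Station 7) = 9 + 25 = 34
d²(X, Station 8) = 25 + 1 = 26
d²(X, Station 9) = 36 + 1 = 37
d²(X, Station 10) = 9 + 100 = 109
X is equidistant from Station 1 and Station 5 (both at squared distance 25), and every other site is strictly farther — so X lies on the Station 1–Station 5 Voronoi edge.

Station 1 and Station 5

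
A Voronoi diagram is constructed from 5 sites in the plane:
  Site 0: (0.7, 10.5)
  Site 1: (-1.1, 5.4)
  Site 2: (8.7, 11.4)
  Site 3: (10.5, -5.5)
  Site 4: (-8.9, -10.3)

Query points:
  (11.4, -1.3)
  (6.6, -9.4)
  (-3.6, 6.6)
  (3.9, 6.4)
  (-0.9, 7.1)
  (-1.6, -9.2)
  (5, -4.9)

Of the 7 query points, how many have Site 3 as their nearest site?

(11.4, -1.3) — d² to each: Site 0:253.73, Site 1:201.14, Site 2:168.58, Site 3:18.45, Site 4:493.09 → nearest is Site 3
(6.6, -9.4) — d² to each: Site 0:430.82, Site 1:278.33, Site 2:437.05, Site 3:30.42, Site 4:241.06 → nearest is Site 3
(-3.6, 6.6) — d² to each: Site 0:33.7, Site 1:7.69, Site 2:174.33, Site 3:345.22, Site 4:313.7 → nearest is Site 1
(3.9, 6.4) — d² to each: Site 0:27.05, Site 1:26, Site 2:48.04, Site 3:185.17, Site 4:442.73 → nearest is Site 1
(-0.9, 7.1) — d² to each: Site 0:14.12, Site 1:2.93, Site 2:110.65, Site 3:288.72, Site 4:366.76 → nearest is Site 1
(-1.6, -9.2) — d² to each: Site 0:393.38, Site 1:213.41, Site 2:530.45, Site 3:160.1, Site 4:54.5 → nearest is Site 4
(5, -4.9) — d² to each: Site 0:255.65, Site 1:143.3, Site 2:279.38, Site 3:30.61, Site 4:222.37 → nearest is Site 3
3 of the 7 points have Site 3 as nearest.

3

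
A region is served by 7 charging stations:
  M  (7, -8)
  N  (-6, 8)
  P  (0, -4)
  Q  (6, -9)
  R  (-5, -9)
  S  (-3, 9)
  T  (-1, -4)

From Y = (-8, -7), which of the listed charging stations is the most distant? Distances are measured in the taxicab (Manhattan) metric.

S

d(Y,M) = |-8−7| + |-7−(-8)| = 15 + 1 = 16
d(Y,N) = |-8−(-6)| + |-7−8| = 2 + 15 = 17
d(Y,P) = |-8−0| + |-7−(-4)| = 8 + 3 = 11
d(Y,Q) = |-8−6| + |-7−(-9)| = 14 + 2 = 16
d(Y,R) = |-8−(-5)| + |-7−(-9)| = 3 + 2 = 5
d(Y,S) = |-8−(-3)| + |-7−9| = 5 + 16 = 21
d(Y,T) = |-8−(-1)| + |-7−(-4)| = 7 + 3 = 10
The largest is to S.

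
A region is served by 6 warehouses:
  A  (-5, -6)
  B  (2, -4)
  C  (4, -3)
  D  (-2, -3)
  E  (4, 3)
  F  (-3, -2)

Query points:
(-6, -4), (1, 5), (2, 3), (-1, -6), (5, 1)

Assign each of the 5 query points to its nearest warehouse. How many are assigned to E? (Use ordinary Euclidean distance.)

(-6, -4) — d² to each: A:5, B:64, C:101, D:17, E:149, F:13 → nearest is A
(1, 5) — d² to each: A:157, B:82, C:73, D:73, E:13, F:65 → nearest is E
(2, 3) — d² to each: A:130, B:49, C:40, D:52, E:4, F:50 → nearest is E
(-1, -6) — d² to each: A:16, B:13, C:34, D:10, E:106, F:20 → nearest is D
(5, 1) — d² to each: A:149, B:34, C:17, D:65, E:5, F:73 → nearest is E
3 of the 5 points have E as nearest.

3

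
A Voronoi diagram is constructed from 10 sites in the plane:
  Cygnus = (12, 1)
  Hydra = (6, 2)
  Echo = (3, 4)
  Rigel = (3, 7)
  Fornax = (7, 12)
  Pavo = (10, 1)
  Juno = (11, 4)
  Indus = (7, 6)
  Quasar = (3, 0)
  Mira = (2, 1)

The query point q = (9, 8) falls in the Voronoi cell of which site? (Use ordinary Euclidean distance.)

Indus

Compare squared distances (the ordering matches that of the actual distances):
d²(q, Cygnus) = (9−12)² + (8−1)² = 9 + 49 = 58
d²(q, Hydra) = (9−6)² + (8−2)² = 9 + 36 = 45
d²(q, Echo) = (9−3)² + (8−4)² = 36 + 16 = 52
d²(q, Rigel) = (9−3)² + (8−7)² = 36 + 1 = 37
d²(q, Fornax) = (9−7)² + (8−12)² = 4 + 16 = 20
d²(q, Pavo) = (9−10)² + (8−1)² = 1 + 49 = 50
d²(q, Juno) = (9−11)² + (8−4)² = 4 + 16 = 20
d²(q, Indus) = (9−7)² + (8−6)² = 4 + 4 = 8
d²(q, Quasar) = (9−3)² + (8−0)² = 36 + 64 = 100
d²(q, Mira) = (9−2)² + (8−1)² = 49 + 49 = 98
Minimum is at Indus.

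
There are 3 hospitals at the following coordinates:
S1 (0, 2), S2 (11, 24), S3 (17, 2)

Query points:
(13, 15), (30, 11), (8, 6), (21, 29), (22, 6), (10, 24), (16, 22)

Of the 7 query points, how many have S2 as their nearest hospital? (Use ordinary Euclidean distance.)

(13, 15) — d² to each: S1:338, S2:85, S3:185 → nearest is S2
(30, 11) — d² to each: S1:981, S2:530, S3:250 → nearest is S3
(8, 6) — d² to each: S1:80, S2:333, S3:97 → nearest is S1
(21, 29) — d² to each: S1:1170, S2:125, S3:745 → nearest is S2
(22, 6) — d² to each: S1:500, S2:445, S3:41 → nearest is S3
(10, 24) — d² to each: S1:584, S2:1, S3:533 → nearest is S2
(16, 22) — d² to each: S1:656, S2:29, S3:401 → nearest is S2
4 of the 7 points have S2 as nearest.

4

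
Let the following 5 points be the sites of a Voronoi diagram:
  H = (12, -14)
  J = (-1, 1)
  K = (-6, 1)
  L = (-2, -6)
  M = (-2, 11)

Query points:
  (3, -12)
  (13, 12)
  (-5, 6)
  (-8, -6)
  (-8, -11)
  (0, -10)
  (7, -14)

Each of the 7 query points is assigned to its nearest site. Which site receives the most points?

L

(3, -12) — d² to each: H:85, J:185, K:250, L:61, M:554 → nearest is L
(13, 12) — d² to each: H:677, J:317, K:482, L:549, M:226 → nearest is M
(-5, 6) — d² to each: H:689, J:41, K:26, L:153, M:34 → nearest is K
(-8, -6) — d² to each: H:464, J:98, K:53, L:36, M:325 → nearest is L
(-8, -11) — d² to each: H:409, J:193, K:148, L:61, M:520 → nearest is L
(0, -10) — d² to each: H:160, J:122, K:157, L:20, M:445 → nearest is L
(7, -14) — d² to each: H:25, J:289, K:394, L:145, M:706 → nearest is H
Tally — H:1, K:1, L:4, M:1. L captures the most (4).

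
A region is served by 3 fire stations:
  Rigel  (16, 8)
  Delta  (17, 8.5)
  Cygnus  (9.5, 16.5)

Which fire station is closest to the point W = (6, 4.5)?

Rigel

Since √ is increasing, it suffices to compare squared distances:
d²(W, Rigel) = (6−16)² + (4.5−8)² = 100 + 12.25 = 112.25
d²(W, Delta) = (6−17)² + (4.5−8.5)² = 121 + 16 = 137
d²(W, Cygnus) = (6−9.5)² + (4.5−16.5)² = 12.25 + 144 = 156.25
Minimum is at Rigel.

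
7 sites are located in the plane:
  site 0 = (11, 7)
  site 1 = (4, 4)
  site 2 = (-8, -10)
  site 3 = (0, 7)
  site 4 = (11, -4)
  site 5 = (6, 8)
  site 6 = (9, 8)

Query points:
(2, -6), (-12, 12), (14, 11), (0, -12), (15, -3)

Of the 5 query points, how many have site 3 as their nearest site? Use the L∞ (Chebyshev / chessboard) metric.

1

(2, -6) — d to each: site 0:13, site 1:10, site 2:10, site 3:13, site 4:9, site 5:14, site 6:14 → nearest is site 4
(-12, 12) — d to each: site 0:23, site 1:16, site 2:22, site 3:12, site 4:23, site 5:18, site 6:21 → nearest is site 3
(14, 11) — d to each: site 0:4, site 1:10, site 2:22, site 3:14, site 4:15, site 5:8, site 6:5 → nearest is site 0
(0, -12) — d to each: site 0:19, site 1:16, site 2:8, site 3:19, site 4:11, site 5:20, site 6:20 → nearest is site 2
(15, -3) — d to each: site 0:10, site 1:11, site 2:23, site 3:15, site 4:4, site 5:11, site 6:11 → nearest is site 4
1 of the 5 points has site 3 as nearest.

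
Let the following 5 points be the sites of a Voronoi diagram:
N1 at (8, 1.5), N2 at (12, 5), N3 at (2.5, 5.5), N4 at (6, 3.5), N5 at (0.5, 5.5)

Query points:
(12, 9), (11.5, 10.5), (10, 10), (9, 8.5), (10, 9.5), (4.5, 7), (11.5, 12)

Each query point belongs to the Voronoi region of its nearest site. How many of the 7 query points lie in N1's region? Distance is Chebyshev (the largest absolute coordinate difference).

0

(12, 9) — d to each: N1:7.5, N2:4, N3:9.5, N4:6, N5:11.5 → nearest is N2
(11.5, 10.5) — d to each: N1:9, N2:5.5, N3:9, N4:7, N5:11 → nearest is N2
(10, 10) — d to each: N1:8.5, N2:5, N3:7.5, N4:6.5, N5:9.5 → nearest is N2
(9, 8.5) — d to each: N1:7, N2:3.5, N3:6.5, N4:5, N5:8.5 → nearest is N2
(10, 9.5) — d to each: N1:8, N2:4.5, N3:7.5, N4:6, N5:9.5 → nearest is N2
(4.5, 7) — d to each: N1:5.5, N2:7.5, N3:2, N4:3.5, N5:4 → nearest is N3
(11.5, 12) — d to each: N1:10.5, N2:7, N3:9, N4:8.5, N5:11 → nearest is N2
0 of the 7 points have N1 as nearest.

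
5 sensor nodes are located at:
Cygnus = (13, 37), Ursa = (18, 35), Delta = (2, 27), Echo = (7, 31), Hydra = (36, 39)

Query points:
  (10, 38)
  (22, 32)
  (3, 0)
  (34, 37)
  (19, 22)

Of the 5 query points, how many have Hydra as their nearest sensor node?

1

(10, 38) — d² to each: Cygnus:10, Ursa:73, Delta:185, Echo:58, Hydra:677 → nearest is Cygnus
(22, 32) — d² to each: Cygnus:106, Ursa:25, Delta:425, Echo:226, Hydra:245 → nearest is Ursa
(3, 0) — d² to each: Cygnus:1469, Ursa:1450, Delta:730, Echo:977, Hydra:2610 → nearest is Delta
(34, 37) — d² to each: Cygnus:441, Ursa:260, Delta:1124, Echo:765, Hydra:8 → nearest is Hydra
(19, 22) — d² to each: Cygnus:261, Ursa:170, Delta:314, Echo:225, Hydra:578 → nearest is Ursa
1 of the 5 points has Hydra as nearest.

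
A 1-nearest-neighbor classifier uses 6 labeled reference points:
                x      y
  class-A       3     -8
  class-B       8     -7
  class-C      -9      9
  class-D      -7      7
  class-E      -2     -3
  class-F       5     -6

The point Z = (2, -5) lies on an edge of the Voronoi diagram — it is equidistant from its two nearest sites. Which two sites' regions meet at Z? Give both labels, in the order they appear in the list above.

class-A and class-F

Squared distances from Z to each site:
d²(Z, class-A) = (2−3)² + (-5−(-8))² = 1 + 9 = 10
d²(Z, class-B) = (2−8)² + (-5−(-7))² = 36 + 4 = 40
d²(Z, class-C) = (2−(-9))² + (-5−9)² = 121 + 196 = 317
d²(Z, class-D) = (2−(-7))² + (-5−7)² = 81 + 144 = 225
d²(Z, class-E) = (2−(-2))² + (-5−(-3))² = 16 + 4 = 20
d²(Z, class-F) = (2−5)² + (-5−(-6))² = 9 + 1 = 10
Z is equidistant from class-A and class-F (both at squared distance 10), and every other site is strictly farther — so Z lies on the class-A–class-F Voronoi edge.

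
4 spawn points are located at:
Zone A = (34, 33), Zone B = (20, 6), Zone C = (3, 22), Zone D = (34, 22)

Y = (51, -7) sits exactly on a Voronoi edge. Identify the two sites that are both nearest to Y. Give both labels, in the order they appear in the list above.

Zone B and Zone D

Squared distances from Y to each site:
d²(Y, Zone A) = (51−34)² + (-7−33)² = 289 + 1600 = 1889
d²(Y, Zone B) = (51−20)² + (-7−6)² = 961 + 169 = 1130
d²(Y, Zone C) = (51−3)² + (-7−22)² = 2304 + 841 = 3145
d²(Y, Zone D) = (51−34)² + (-7−22)² = 289 + 841 = 1130
Y is equidistant from Zone B and Zone D (both at squared distance 1130), and every other site is strictly farther — so Y lies on the Zone B–Zone D Voronoi edge.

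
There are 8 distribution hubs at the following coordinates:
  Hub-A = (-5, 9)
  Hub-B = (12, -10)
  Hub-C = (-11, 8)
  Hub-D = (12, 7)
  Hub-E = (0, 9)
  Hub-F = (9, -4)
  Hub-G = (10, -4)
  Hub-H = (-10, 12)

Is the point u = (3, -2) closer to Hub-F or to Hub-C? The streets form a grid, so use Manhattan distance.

d(u, Hub-F) = |3−9| + |-2−(-4)| = 6 + 2 = 8
d(u, Hub-C) = |3−(-11)| + |-2−8| = 14 + 10 = 24
8 < 24, so Hub-F is closer.

Hub-F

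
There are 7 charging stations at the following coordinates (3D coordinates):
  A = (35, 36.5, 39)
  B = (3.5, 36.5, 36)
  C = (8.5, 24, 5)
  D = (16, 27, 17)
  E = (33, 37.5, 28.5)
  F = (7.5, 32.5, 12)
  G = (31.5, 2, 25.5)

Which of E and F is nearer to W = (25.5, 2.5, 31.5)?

Compare squared distances:
|WE|² = (25.5−33)² + (2.5−37.5)² + (31.5−28.5)² = 56.25 + 1225 + 9 = 1290.25
|WF|² = (25.5−7.5)² + (2.5−32.5)² + (31.5−12)² = 324 + 900 + 380.25 = 1604.25
1290.25 < 1604.25, so E is closer.

E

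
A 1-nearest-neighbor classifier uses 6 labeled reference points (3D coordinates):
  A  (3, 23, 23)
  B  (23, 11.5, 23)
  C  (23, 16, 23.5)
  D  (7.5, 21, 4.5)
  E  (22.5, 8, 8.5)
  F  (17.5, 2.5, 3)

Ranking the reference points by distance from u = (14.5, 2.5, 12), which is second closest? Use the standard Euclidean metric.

Since √ is increasing, it suffices to compare squared distances:
|uA|² = (14.5−3)² + (2.5−23)² + (12−23)² = 132.25 + 420.25 + 121 = 673.5
|uB|² = (14.5−23)² + (2.5−11.5)² + (12−23)² = 72.25 + 81 + 121 = 274.25
|uC|² = (14.5−23)² + (2.5−16)² + (12−23.5)² = 72.25 + 182.25 + 132.25 = 386.75
|uD|² = (14.5−7.5)² + (2.5−21)² + (12−4.5)² = 49 + 342.25 + 56.25 = 447.5
|uE|² = (14.5−22.5)² + (2.5−8)² + (12−8.5)² = 64 + 30.25 + 12.25 = 106.5
|uF|² = (14.5−17.5)² + (2.5−2.5)² + (12−3)² = 9 + 0 + 81 = 90
Sorted ascending: F, E, B, … — the second-nearest is E.

E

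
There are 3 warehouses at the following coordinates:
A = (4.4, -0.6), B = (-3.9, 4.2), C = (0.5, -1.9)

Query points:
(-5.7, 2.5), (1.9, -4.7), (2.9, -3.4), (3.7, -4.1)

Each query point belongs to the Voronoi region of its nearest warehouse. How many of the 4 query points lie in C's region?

2

(-5.7, 2.5) — d² to each: A:111.62, B:6.13, C:57.8 → nearest is B
(1.9, -4.7) — d² to each: A:23.06, B:112.85, C:9.8 → nearest is C
(2.9, -3.4) — d² to each: A:10.09, B:104, C:8.01 → nearest is C
(3.7, -4.1) — d² to each: A:12.74, B:126.65, C:15.08 → nearest is A
2 of the 4 points have C as nearest.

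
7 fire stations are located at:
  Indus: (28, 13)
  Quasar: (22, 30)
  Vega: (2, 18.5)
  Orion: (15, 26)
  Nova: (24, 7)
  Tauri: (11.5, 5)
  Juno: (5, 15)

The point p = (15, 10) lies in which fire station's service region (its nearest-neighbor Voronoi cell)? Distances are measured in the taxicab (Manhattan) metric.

Tauri

d(p, Indus) = |15−28| + |10−13| = 13 + 3 = 16
d(p, Quasar) = |15−22| + |10−30| = 7 + 20 = 27
d(p, Vega) = |15−2| + |10−18.5| = 13 + 8.5 = 21.5
d(p, Orion) = |15−15| + |10−26| = 0 + 16 = 16
d(p, Nova) = |15−24| + |10−7| = 9 + 3 = 12
d(p, Tauri) = |15−11.5| + |10−5| = 3.5 + 5 = 8.5
d(p, Juno) = |15−5| + |10−15| = 10 + 5 = 15
Minimum is at Tauri.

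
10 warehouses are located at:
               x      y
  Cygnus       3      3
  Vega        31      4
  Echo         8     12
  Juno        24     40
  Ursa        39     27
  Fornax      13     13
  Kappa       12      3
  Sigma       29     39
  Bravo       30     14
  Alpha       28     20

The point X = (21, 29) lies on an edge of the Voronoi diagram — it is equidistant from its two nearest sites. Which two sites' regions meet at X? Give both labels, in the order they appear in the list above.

Squared distances from X to each site:
d²(X, Cygnus) = 324 + 676 = 1000
d²(X, Vega) = 100 + 625 = 725
d²(X, Echo) = 169 + 289 = 458
d²(X, Juno) = 9 + 121 = 130
d²(X, Ursa) = 324 + 4 = 328
d²(X, Fornax) = 64 + 256 = 320
d²(X, Kappa) = 81 + 676 = 757
d²(X, Sigma) = 64 + 100 = 164
d²(X, Bravo) = 81 + 225 = 306
d²(X, Alpha) = 49 + 81 = 130
X is equidistant from Juno and Alpha (both at squared distance 130), and every other site is strictly farther — so X lies on the Juno–Alpha Voronoi edge.

Juno and Alpha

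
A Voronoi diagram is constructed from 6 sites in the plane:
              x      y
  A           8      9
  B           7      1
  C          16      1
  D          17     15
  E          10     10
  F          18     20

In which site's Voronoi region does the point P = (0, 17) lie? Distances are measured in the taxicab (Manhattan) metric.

A

d(P,A) = 8 + 8 = 16
d(P,B) = 7 + 16 = 23
d(P,C) = 16 + 16 = 32
d(P,D) = 17 + 2 = 19
d(P,E) = 10 + 7 = 17
d(P,F) = 18 + 3 = 21
A is nearest.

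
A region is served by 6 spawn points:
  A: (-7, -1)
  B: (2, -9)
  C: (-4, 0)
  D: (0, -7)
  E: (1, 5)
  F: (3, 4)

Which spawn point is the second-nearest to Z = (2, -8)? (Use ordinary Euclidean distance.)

D

Squared Euclidean distances:
|ZA|² = (2−(-7))² + (-8−(-1))² = 81 + 49 = 130
|ZB|² = (2−2)² + (-8−(-9))² = 0 + 1 = 1
|ZC|² = (2−(-4))² + (-8−0)² = 36 + 64 = 100
|ZD|² = (2−0)² + (-8−(-7))² = 4 + 1 = 5
|ZE|² = (2−1)² + (-8−5)² = 1 + 169 = 170
|ZF|² = (2−3)² + (-8−4)² = 1 + 144 = 145
Sorted ascending: B, D, C, … — the second-nearest is D.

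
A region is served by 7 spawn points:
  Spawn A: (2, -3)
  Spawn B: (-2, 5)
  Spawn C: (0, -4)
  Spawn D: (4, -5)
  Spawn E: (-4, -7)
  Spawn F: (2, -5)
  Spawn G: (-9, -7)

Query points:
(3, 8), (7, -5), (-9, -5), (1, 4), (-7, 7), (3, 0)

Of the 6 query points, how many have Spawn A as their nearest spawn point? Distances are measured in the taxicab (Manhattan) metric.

(3, 8) — d to each: Spawn A:12, Spawn B:8, Spawn C:15, Spawn D:14, Spawn E:22, Spawn F:14, Spawn G:27 → nearest is Spawn B
(7, -5) — d to each: Spawn A:7, Spawn B:19, Spawn C:8, Spawn D:3, Spawn E:13, Spawn F:5, Spawn G:18 → nearest is Spawn D
(-9, -5) — d to each: Spawn A:13, Spawn B:17, Spawn C:10, Spawn D:13, Spawn E:7, Spawn F:11, Spawn G:2 → nearest is Spawn G
(1, 4) — d to each: Spawn A:8, Spawn B:4, Spawn C:9, Spawn D:12, Spawn E:16, Spawn F:10, Spawn G:21 → nearest is Spawn B
(-7, 7) — d to each: Spawn A:19, Spawn B:7, Spawn C:18, Spawn D:23, Spawn E:17, Spawn F:21, Spawn G:16 → nearest is Spawn B
(3, 0) — d to each: Spawn A:4, Spawn B:10, Spawn C:7, Spawn D:6, Spawn E:14, Spawn F:6, Spawn G:19 → nearest is Spawn A
1 of the 6 points has Spawn A as nearest.

1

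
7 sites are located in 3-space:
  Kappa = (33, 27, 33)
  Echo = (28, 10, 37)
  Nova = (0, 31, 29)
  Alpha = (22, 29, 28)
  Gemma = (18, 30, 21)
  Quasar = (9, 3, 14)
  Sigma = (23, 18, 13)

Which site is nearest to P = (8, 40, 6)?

Since √ is increasing, it suffices to compare squared distances:
d²(P, Kappa) = (8−33)² + (40−27)² + (6−33)² = 625 + 169 + 729 = 1523
d²(P, Echo) = (8−28)² + (40−10)² + (6−37)² = 400 + 900 + 961 = 2261
d²(P, Nova) = (8−0)² + (40−31)² + (6−29)² = 64 + 81 + 529 = 674
d²(P, Alpha) = (8−22)² + (40−29)² + (6−28)² = 196 + 121 + 484 = 801
d²(P, Gemma) = (8−18)² + (40−30)² + (6−21)² = 100 + 100 + 225 = 425
d²(P, Quasar) = (8−9)² + (40−3)² + (6−14)² = 1 + 1369 + 64 = 1434
d²(P, Sigma) = (8−23)² + (40−18)² + (6−13)² = 225 + 484 + 49 = 758
The smallest is to Gemma, so P lies in the Voronoi region of Gemma.

Gemma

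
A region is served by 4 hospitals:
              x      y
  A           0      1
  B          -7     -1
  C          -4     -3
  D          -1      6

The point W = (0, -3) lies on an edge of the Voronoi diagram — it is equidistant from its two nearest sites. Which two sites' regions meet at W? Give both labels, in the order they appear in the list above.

Squared distances from W to each site:
|WA|² = (0−0)² + (-3−1)² = 0 + 16 = 16
|WB|² = (0−(-7))² + (-3−(-1))² = 49 + 4 = 53
|WC|² = (0−(-4))² + (-3−(-3))² = 16 + 0 = 16
|WD|² = (0−(-1))² + (-3−6)² = 1 + 81 = 82
W is equidistant from A and C (both at squared distance 16), and every other site is strictly farther — so W lies on the A–C Voronoi edge.

A and C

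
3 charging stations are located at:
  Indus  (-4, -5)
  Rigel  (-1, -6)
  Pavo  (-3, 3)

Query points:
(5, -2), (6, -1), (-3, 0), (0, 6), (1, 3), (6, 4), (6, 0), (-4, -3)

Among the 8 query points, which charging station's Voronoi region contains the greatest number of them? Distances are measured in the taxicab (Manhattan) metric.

Pavo

(5, -2) — d to each: Indus:12, Rigel:10, Pavo:13 → nearest is Rigel
(6, -1) — d to each: Indus:14, Rigel:12, Pavo:13 → nearest is Rigel
(-3, 0) — d to each: Indus:6, Rigel:8, Pavo:3 → nearest is Pavo
(0, 6) — d to each: Indus:15, Rigel:13, Pavo:6 → nearest is Pavo
(1, 3) — d to each: Indus:13, Rigel:11, Pavo:4 → nearest is Pavo
(6, 4) — d to each: Indus:19, Rigel:17, Pavo:10 → nearest is Pavo
(6, 0) — d to each: Indus:15, Rigel:13, Pavo:12 → nearest is Pavo
(-4, -3) — d to each: Indus:2, Rigel:6, Pavo:7 → nearest is Indus
Tally — Indus:1, Rigel:2, Pavo:5. Pavo captures the most (5).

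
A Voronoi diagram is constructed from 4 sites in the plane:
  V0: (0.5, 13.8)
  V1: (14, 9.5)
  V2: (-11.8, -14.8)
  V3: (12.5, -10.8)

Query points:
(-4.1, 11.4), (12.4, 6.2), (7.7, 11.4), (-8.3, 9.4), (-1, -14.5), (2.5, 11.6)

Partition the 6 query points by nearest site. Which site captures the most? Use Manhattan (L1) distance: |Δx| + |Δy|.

(-4.1, 11.4) — d to each: V0:7, V1:20, V2:33.9, V3:38.8 → nearest is V0
(12.4, 6.2) — d to each: V0:19.5, V1:4.9, V2:45.2, V3:17.1 → nearest is V1
(7.7, 11.4) — d to each: V0:9.6, V1:8.2, V2:45.7, V3:27 → nearest is V1
(-8.3, 9.4) — d to each: V0:13.2, V1:22.4, V2:27.7, V3:41 → nearest is V0
(-1, -14.5) — d to each: V0:29.8, V1:39, V2:11.1, V3:17.2 → nearest is V2
(2.5, 11.6) — d to each: V0:4.2, V1:13.6, V2:40.7, V3:32.4 → nearest is V0
Tally — V0:3, V1:2, V2:1. V0 captures the most (3).

V0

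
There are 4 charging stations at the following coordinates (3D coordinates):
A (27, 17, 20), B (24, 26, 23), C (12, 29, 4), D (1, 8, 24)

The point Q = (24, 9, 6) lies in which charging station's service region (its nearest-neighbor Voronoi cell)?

A

Since √ is increasing, it suffices to compare squared distances:
|QA|² = (24−27)² + (9−17)² + (6−20)² = 9 + 64 + 196 = 269
|QB|² = (24−24)² + (9−26)² + (6−23)² = 0 + 289 + 289 = 578
|QC|² = (24−12)² + (9−29)² + (6−4)² = 144 + 400 + 4 = 548
|QD|² = (24−1)² + (9−8)² + (6−24)² = 529 + 1 + 324 = 854
Minimum is at A.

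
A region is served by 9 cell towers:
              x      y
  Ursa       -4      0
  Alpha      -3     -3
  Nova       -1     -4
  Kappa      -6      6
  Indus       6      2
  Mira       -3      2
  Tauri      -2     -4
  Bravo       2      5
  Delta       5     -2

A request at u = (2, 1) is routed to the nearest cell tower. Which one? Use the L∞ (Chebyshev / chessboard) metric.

d(u, Ursa) = max(6, 1) = 6
d(u, Alpha) = max(5, 4) = 5
d(u, Nova) = max(3, 5) = 5
d(u, Kappa) = max(8, 5) = 8
d(u, Indus) = max(4, 1) = 4
d(u, Mira) = max(5, 1) = 5
d(u, Tauri) = max(4, 5) = 5
d(u, Bravo) = max(0, 4) = 4
d(u, Delta) = max(3, 3) = 3
Delta is nearest.

Delta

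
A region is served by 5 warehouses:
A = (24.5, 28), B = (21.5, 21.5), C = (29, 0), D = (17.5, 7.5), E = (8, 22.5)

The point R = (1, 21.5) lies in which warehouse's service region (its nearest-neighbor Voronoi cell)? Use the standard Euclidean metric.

Squared Euclidean distances:
|RA|² = (1−24.5)² + (21.5−28)² = 552.25 + 42.25 = 594.5
|RB|² = (1−21.5)² + (21.5−21.5)² = 420.25 + 0 = 420.25
|RC|² = (1−29)² + (21.5−0)² = 784 + 462.25 = 1246.25
|RD|² = (1−17.5)² + (21.5−7.5)² = 272.25 + 196 = 468.25
|RE|² = (1−8)² + (21.5−22.5)² = 49 + 1 = 50
Minimum is at E.

E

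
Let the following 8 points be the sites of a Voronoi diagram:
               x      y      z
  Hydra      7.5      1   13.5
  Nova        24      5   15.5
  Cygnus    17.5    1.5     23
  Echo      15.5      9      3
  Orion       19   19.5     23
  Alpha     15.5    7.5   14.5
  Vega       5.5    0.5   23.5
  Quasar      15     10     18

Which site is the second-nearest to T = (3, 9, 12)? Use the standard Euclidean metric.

Alpha

Since √ is increasing, it suffices to compare squared distances:
d²(T, Hydra) = 20.25 + 64 + 2.25 = 86.5
d²(T, Nova) = 441 + 16 + 12.25 = 469.25
d²(T, Cygnus) = 210.25 + 56.25 + 121 = 387.5
d²(T, Echo) = 156.25 + 0 + 81 = 237.25
d²(T, Orion) = 256 + 110.25 + 121 = 487.25
d²(T, Alpha) = 156.25 + 2.25 + 6.25 = 164.75
d²(T, Vega) = 6.25 + 72.25 + 132.25 = 210.75
d²(T, Quasar) = 144 + 1 + 36 = 181
Sorted ascending: Hydra, Alpha, Quasar, … — the second-nearest is Alpha.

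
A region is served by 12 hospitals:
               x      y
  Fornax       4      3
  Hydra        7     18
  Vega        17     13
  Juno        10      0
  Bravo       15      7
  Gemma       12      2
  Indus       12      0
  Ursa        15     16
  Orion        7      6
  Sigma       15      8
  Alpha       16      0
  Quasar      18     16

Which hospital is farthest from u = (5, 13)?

Alpha

Squared Euclidean distances:
d²(u, Fornax) = (5−4)² + (13−3)² = 1 + 100 = 101
d²(u, Hydra) = (5−7)² + (13−18)² = 4 + 25 = 29
d²(u, Vega) = (5−17)² + (13−13)² = 144 + 0 = 144
d²(u, Juno) = (5−10)² + (13−0)² = 25 + 169 = 194
d²(u, Bravo) = (5−15)² + (13−7)² = 100 + 36 = 136
d²(u, Gemma) = (5−12)² + (13−2)² = 49 + 121 = 170
d²(u, Indus) = (5−12)² + (13−0)² = 49 + 169 = 218
d²(u, Ursa) = (5−15)² + (13−16)² = 100 + 9 = 109
d²(u, Orion) = (5−7)² + (13−6)² = 4 + 49 = 53
d²(u, Sigma) = (5−15)² + (13−8)² = 100 + 25 = 125
d²(u, Alpha) = (5−16)² + (13−0)² = 121 + 169 = 290
d²(u, Quasar) = (5−18)² + (13−16)² = 169 + 9 = 178
The largest is to Alpha.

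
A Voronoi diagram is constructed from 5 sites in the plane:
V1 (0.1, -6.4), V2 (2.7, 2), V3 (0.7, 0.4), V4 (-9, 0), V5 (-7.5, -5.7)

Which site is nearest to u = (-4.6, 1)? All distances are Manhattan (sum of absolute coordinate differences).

d(u,V1) = |-4.6−0.1| + |1−(-6.4)| = 4.7 + 7.4 = 12.1
d(u,V2) = |-4.6−2.7| + |1−2| = 7.3 + 1 = 8.3
d(u,V3) = |-4.6−0.7| + |1−0.4| = 5.3 + 0.6 = 5.9
d(u,V4) = |-4.6−(-9)| + |1−0| = 4.4 + 1 = 5.4
d(u,V5) = |-4.6−(-7.5)| + |1−(-5.7)| = 2.9 + 6.7 = 9.6
Minimum is at V4.

V4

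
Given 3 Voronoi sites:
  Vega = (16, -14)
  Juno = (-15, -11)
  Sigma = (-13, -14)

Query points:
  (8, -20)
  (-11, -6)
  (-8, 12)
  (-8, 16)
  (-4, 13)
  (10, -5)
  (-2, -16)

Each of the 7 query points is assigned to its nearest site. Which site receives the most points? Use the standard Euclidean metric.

Juno

(8, -20) — d² to each: Vega:100, Juno:610, Sigma:477 → nearest is Vega
(-11, -6) — d² to each: Vega:793, Juno:41, Sigma:68 → nearest is Juno
(-8, 12) — d² to each: Vega:1252, Juno:578, Sigma:701 → nearest is Juno
(-8, 16) — d² to each: Vega:1476, Juno:778, Sigma:925 → nearest is Juno
(-4, 13) — d² to each: Vega:1129, Juno:697, Sigma:810 → nearest is Juno
(10, -5) — d² to each: Vega:117, Juno:661, Sigma:610 → nearest is Vega
(-2, -16) — d² to each: Vega:328, Juno:194, Sigma:125 → nearest is Sigma
Tally — Vega:2, Juno:4, Sigma:1. Juno captures the most (4).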